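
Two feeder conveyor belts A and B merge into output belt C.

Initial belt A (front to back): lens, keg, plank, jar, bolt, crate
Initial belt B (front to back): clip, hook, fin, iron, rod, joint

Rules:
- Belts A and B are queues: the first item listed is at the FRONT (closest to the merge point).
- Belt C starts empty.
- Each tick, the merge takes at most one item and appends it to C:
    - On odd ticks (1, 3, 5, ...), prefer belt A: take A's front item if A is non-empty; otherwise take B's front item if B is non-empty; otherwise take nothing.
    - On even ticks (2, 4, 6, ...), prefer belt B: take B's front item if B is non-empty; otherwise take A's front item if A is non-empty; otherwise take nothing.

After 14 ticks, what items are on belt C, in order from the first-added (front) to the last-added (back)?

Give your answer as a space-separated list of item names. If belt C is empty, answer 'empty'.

Answer: lens clip keg hook plank fin jar iron bolt rod crate joint

Derivation:
Tick 1: prefer A, take lens from A; A=[keg,plank,jar,bolt,crate] B=[clip,hook,fin,iron,rod,joint] C=[lens]
Tick 2: prefer B, take clip from B; A=[keg,plank,jar,bolt,crate] B=[hook,fin,iron,rod,joint] C=[lens,clip]
Tick 3: prefer A, take keg from A; A=[plank,jar,bolt,crate] B=[hook,fin,iron,rod,joint] C=[lens,clip,keg]
Tick 4: prefer B, take hook from B; A=[plank,jar,bolt,crate] B=[fin,iron,rod,joint] C=[lens,clip,keg,hook]
Tick 5: prefer A, take plank from A; A=[jar,bolt,crate] B=[fin,iron,rod,joint] C=[lens,clip,keg,hook,plank]
Tick 6: prefer B, take fin from B; A=[jar,bolt,crate] B=[iron,rod,joint] C=[lens,clip,keg,hook,plank,fin]
Tick 7: prefer A, take jar from A; A=[bolt,crate] B=[iron,rod,joint] C=[lens,clip,keg,hook,plank,fin,jar]
Tick 8: prefer B, take iron from B; A=[bolt,crate] B=[rod,joint] C=[lens,clip,keg,hook,plank,fin,jar,iron]
Tick 9: prefer A, take bolt from A; A=[crate] B=[rod,joint] C=[lens,clip,keg,hook,plank,fin,jar,iron,bolt]
Tick 10: prefer B, take rod from B; A=[crate] B=[joint] C=[lens,clip,keg,hook,plank,fin,jar,iron,bolt,rod]
Tick 11: prefer A, take crate from A; A=[-] B=[joint] C=[lens,clip,keg,hook,plank,fin,jar,iron,bolt,rod,crate]
Tick 12: prefer B, take joint from B; A=[-] B=[-] C=[lens,clip,keg,hook,plank,fin,jar,iron,bolt,rod,crate,joint]
Tick 13: prefer A, both empty, nothing taken; A=[-] B=[-] C=[lens,clip,keg,hook,plank,fin,jar,iron,bolt,rod,crate,joint]
Tick 14: prefer B, both empty, nothing taken; A=[-] B=[-] C=[lens,clip,keg,hook,plank,fin,jar,iron,bolt,rod,crate,joint]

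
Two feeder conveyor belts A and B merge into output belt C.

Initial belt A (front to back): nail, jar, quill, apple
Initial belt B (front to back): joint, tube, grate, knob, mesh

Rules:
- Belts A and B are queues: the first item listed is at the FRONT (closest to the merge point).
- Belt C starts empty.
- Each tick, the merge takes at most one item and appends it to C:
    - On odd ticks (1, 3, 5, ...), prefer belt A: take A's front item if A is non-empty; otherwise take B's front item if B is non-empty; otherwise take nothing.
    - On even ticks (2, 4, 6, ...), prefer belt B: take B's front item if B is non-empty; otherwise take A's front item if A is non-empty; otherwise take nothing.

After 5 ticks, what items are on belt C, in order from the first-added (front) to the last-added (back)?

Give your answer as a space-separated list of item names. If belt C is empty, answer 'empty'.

Tick 1: prefer A, take nail from A; A=[jar,quill,apple] B=[joint,tube,grate,knob,mesh] C=[nail]
Tick 2: prefer B, take joint from B; A=[jar,quill,apple] B=[tube,grate,knob,mesh] C=[nail,joint]
Tick 3: prefer A, take jar from A; A=[quill,apple] B=[tube,grate,knob,mesh] C=[nail,joint,jar]
Tick 4: prefer B, take tube from B; A=[quill,apple] B=[grate,knob,mesh] C=[nail,joint,jar,tube]
Tick 5: prefer A, take quill from A; A=[apple] B=[grate,knob,mesh] C=[nail,joint,jar,tube,quill]

Answer: nail joint jar tube quill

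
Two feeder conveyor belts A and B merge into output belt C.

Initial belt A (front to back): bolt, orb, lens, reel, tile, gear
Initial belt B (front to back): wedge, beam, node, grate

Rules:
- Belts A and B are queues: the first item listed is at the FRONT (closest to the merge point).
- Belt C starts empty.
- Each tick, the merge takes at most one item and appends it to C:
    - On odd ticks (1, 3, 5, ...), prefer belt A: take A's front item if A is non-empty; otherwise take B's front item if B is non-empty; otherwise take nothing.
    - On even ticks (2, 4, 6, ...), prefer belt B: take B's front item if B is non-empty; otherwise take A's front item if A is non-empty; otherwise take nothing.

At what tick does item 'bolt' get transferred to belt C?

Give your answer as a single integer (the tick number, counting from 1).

Answer: 1

Derivation:
Tick 1: prefer A, take bolt from A; A=[orb,lens,reel,tile,gear] B=[wedge,beam,node,grate] C=[bolt]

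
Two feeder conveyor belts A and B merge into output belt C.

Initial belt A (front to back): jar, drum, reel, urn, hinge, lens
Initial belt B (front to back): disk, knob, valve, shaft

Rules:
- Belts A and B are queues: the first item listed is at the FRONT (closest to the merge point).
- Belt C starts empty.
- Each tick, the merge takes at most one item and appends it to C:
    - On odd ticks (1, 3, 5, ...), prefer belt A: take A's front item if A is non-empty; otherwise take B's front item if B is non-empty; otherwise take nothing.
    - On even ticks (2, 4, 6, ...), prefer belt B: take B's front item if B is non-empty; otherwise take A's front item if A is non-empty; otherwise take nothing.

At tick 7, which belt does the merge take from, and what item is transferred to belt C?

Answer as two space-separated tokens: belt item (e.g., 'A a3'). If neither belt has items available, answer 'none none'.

Answer: A urn

Derivation:
Tick 1: prefer A, take jar from A; A=[drum,reel,urn,hinge,lens] B=[disk,knob,valve,shaft] C=[jar]
Tick 2: prefer B, take disk from B; A=[drum,reel,urn,hinge,lens] B=[knob,valve,shaft] C=[jar,disk]
Tick 3: prefer A, take drum from A; A=[reel,urn,hinge,lens] B=[knob,valve,shaft] C=[jar,disk,drum]
Tick 4: prefer B, take knob from B; A=[reel,urn,hinge,lens] B=[valve,shaft] C=[jar,disk,drum,knob]
Tick 5: prefer A, take reel from A; A=[urn,hinge,lens] B=[valve,shaft] C=[jar,disk,drum,knob,reel]
Tick 6: prefer B, take valve from B; A=[urn,hinge,lens] B=[shaft] C=[jar,disk,drum,knob,reel,valve]
Tick 7: prefer A, take urn from A; A=[hinge,lens] B=[shaft] C=[jar,disk,drum,knob,reel,valve,urn]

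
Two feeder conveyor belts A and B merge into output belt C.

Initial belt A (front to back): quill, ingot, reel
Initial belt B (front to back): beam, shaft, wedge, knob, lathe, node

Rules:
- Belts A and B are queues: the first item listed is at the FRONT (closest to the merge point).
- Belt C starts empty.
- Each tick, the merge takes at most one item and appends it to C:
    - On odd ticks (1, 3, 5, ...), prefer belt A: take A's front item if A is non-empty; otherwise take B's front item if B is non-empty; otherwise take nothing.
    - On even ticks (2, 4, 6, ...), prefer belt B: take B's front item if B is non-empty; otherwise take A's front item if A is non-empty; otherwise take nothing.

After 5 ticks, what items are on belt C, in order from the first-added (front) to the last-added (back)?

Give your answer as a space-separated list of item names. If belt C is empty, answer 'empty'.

Answer: quill beam ingot shaft reel

Derivation:
Tick 1: prefer A, take quill from A; A=[ingot,reel] B=[beam,shaft,wedge,knob,lathe,node] C=[quill]
Tick 2: prefer B, take beam from B; A=[ingot,reel] B=[shaft,wedge,knob,lathe,node] C=[quill,beam]
Tick 3: prefer A, take ingot from A; A=[reel] B=[shaft,wedge,knob,lathe,node] C=[quill,beam,ingot]
Tick 4: prefer B, take shaft from B; A=[reel] B=[wedge,knob,lathe,node] C=[quill,beam,ingot,shaft]
Tick 5: prefer A, take reel from A; A=[-] B=[wedge,knob,lathe,node] C=[quill,beam,ingot,shaft,reel]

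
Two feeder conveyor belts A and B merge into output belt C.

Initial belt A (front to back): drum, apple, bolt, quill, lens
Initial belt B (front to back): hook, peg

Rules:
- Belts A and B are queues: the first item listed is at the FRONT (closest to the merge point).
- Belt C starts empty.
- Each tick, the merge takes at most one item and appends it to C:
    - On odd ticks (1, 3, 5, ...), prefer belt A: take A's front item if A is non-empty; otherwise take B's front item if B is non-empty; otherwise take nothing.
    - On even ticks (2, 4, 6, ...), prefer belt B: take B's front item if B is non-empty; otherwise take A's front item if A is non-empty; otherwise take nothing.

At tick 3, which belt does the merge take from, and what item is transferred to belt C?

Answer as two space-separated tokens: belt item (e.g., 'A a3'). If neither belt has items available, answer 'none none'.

Answer: A apple

Derivation:
Tick 1: prefer A, take drum from A; A=[apple,bolt,quill,lens] B=[hook,peg] C=[drum]
Tick 2: prefer B, take hook from B; A=[apple,bolt,quill,lens] B=[peg] C=[drum,hook]
Tick 3: prefer A, take apple from A; A=[bolt,quill,lens] B=[peg] C=[drum,hook,apple]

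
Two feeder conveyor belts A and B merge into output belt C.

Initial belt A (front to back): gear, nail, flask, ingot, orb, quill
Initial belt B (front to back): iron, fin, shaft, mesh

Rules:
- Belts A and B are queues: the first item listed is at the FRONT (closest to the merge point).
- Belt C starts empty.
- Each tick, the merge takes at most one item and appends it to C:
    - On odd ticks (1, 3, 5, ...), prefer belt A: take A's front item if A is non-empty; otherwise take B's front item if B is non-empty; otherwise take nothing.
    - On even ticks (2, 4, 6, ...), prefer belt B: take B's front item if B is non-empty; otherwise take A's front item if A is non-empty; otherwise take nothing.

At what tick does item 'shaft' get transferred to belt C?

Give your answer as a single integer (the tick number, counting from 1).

Tick 1: prefer A, take gear from A; A=[nail,flask,ingot,orb,quill] B=[iron,fin,shaft,mesh] C=[gear]
Tick 2: prefer B, take iron from B; A=[nail,flask,ingot,orb,quill] B=[fin,shaft,mesh] C=[gear,iron]
Tick 3: prefer A, take nail from A; A=[flask,ingot,orb,quill] B=[fin,shaft,mesh] C=[gear,iron,nail]
Tick 4: prefer B, take fin from B; A=[flask,ingot,orb,quill] B=[shaft,mesh] C=[gear,iron,nail,fin]
Tick 5: prefer A, take flask from A; A=[ingot,orb,quill] B=[shaft,mesh] C=[gear,iron,nail,fin,flask]
Tick 6: prefer B, take shaft from B; A=[ingot,orb,quill] B=[mesh] C=[gear,iron,nail,fin,flask,shaft]

Answer: 6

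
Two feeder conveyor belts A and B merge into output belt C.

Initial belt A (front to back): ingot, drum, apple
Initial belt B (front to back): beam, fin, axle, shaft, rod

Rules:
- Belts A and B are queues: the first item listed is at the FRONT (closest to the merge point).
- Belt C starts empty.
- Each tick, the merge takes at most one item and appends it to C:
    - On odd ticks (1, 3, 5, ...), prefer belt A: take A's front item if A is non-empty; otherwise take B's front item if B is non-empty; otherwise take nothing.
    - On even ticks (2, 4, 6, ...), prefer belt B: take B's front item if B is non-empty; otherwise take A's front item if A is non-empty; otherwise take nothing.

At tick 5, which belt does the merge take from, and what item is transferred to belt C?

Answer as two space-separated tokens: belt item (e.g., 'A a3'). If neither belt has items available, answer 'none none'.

Answer: A apple

Derivation:
Tick 1: prefer A, take ingot from A; A=[drum,apple] B=[beam,fin,axle,shaft,rod] C=[ingot]
Tick 2: prefer B, take beam from B; A=[drum,apple] B=[fin,axle,shaft,rod] C=[ingot,beam]
Tick 3: prefer A, take drum from A; A=[apple] B=[fin,axle,shaft,rod] C=[ingot,beam,drum]
Tick 4: prefer B, take fin from B; A=[apple] B=[axle,shaft,rod] C=[ingot,beam,drum,fin]
Tick 5: prefer A, take apple from A; A=[-] B=[axle,shaft,rod] C=[ingot,beam,drum,fin,apple]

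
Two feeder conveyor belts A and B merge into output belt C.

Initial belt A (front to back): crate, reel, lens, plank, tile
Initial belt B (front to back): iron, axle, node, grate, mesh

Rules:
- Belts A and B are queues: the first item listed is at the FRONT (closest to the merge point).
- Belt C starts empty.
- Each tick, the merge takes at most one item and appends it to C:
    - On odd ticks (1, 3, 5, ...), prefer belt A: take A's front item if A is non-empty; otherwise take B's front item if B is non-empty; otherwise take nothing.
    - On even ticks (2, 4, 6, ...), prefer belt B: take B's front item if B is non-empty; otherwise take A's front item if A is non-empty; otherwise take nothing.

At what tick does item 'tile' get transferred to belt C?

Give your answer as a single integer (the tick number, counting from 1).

Tick 1: prefer A, take crate from A; A=[reel,lens,plank,tile] B=[iron,axle,node,grate,mesh] C=[crate]
Tick 2: prefer B, take iron from B; A=[reel,lens,plank,tile] B=[axle,node,grate,mesh] C=[crate,iron]
Tick 3: prefer A, take reel from A; A=[lens,plank,tile] B=[axle,node,grate,mesh] C=[crate,iron,reel]
Tick 4: prefer B, take axle from B; A=[lens,plank,tile] B=[node,grate,mesh] C=[crate,iron,reel,axle]
Tick 5: prefer A, take lens from A; A=[plank,tile] B=[node,grate,mesh] C=[crate,iron,reel,axle,lens]
Tick 6: prefer B, take node from B; A=[plank,tile] B=[grate,mesh] C=[crate,iron,reel,axle,lens,node]
Tick 7: prefer A, take plank from A; A=[tile] B=[grate,mesh] C=[crate,iron,reel,axle,lens,node,plank]
Tick 8: prefer B, take grate from B; A=[tile] B=[mesh] C=[crate,iron,reel,axle,lens,node,plank,grate]
Tick 9: prefer A, take tile from A; A=[-] B=[mesh] C=[crate,iron,reel,axle,lens,node,plank,grate,tile]

Answer: 9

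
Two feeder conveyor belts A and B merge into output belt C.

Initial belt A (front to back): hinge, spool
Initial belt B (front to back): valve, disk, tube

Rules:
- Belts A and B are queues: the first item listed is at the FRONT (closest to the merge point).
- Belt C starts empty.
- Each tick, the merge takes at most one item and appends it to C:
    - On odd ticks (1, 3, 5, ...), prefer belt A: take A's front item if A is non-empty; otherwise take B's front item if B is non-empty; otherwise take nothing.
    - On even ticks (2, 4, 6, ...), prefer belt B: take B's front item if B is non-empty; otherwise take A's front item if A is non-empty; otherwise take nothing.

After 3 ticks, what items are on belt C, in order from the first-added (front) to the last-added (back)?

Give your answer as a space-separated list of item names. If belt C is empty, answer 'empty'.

Answer: hinge valve spool

Derivation:
Tick 1: prefer A, take hinge from A; A=[spool] B=[valve,disk,tube] C=[hinge]
Tick 2: prefer B, take valve from B; A=[spool] B=[disk,tube] C=[hinge,valve]
Tick 3: prefer A, take spool from A; A=[-] B=[disk,tube] C=[hinge,valve,spool]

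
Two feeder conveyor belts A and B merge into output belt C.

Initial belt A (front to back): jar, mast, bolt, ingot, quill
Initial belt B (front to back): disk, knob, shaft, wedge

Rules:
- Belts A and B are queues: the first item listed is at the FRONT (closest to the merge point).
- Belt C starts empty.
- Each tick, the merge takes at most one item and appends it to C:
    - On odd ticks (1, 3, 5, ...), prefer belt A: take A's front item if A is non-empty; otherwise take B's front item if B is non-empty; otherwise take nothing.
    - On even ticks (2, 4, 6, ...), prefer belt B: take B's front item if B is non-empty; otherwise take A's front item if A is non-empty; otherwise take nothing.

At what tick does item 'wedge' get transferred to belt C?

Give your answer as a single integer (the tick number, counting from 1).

Tick 1: prefer A, take jar from A; A=[mast,bolt,ingot,quill] B=[disk,knob,shaft,wedge] C=[jar]
Tick 2: prefer B, take disk from B; A=[mast,bolt,ingot,quill] B=[knob,shaft,wedge] C=[jar,disk]
Tick 3: prefer A, take mast from A; A=[bolt,ingot,quill] B=[knob,shaft,wedge] C=[jar,disk,mast]
Tick 4: prefer B, take knob from B; A=[bolt,ingot,quill] B=[shaft,wedge] C=[jar,disk,mast,knob]
Tick 5: prefer A, take bolt from A; A=[ingot,quill] B=[shaft,wedge] C=[jar,disk,mast,knob,bolt]
Tick 6: prefer B, take shaft from B; A=[ingot,quill] B=[wedge] C=[jar,disk,mast,knob,bolt,shaft]
Tick 7: prefer A, take ingot from A; A=[quill] B=[wedge] C=[jar,disk,mast,knob,bolt,shaft,ingot]
Tick 8: prefer B, take wedge from B; A=[quill] B=[-] C=[jar,disk,mast,knob,bolt,shaft,ingot,wedge]

Answer: 8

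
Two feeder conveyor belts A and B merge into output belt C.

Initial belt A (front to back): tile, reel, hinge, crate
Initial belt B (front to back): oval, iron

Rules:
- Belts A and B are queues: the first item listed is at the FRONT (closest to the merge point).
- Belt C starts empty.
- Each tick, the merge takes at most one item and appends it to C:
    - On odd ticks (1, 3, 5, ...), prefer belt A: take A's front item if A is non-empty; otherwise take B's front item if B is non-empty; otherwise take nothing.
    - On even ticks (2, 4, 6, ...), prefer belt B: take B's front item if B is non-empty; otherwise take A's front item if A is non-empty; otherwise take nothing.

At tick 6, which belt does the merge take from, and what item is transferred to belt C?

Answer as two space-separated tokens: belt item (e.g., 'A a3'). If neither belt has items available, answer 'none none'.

Answer: A crate

Derivation:
Tick 1: prefer A, take tile from A; A=[reel,hinge,crate] B=[oval,iron] C=[tile]
Tick 2: prefer B, take oval from B; A=[reel,hinge,crate] B=[iron] C=[tile,oval]
Tick 3: prefer A, take reel from A; A=[hinge,crate] B=[iron] C=[tile,oval,reel]
Tick 4: prefer B, take iron from B; A=[hinge,crate] B=[-] C=[tile,oval,reel,iron]
Tick 5: prefer A, take hinge from A; A=[crate] B=[-] C=[tile,oval,reel,iron,hinge]
Tick 6: prefer B, take crate from A; A=[-] B=[-] C=[tile,oval,reel,iron,hinge,crate]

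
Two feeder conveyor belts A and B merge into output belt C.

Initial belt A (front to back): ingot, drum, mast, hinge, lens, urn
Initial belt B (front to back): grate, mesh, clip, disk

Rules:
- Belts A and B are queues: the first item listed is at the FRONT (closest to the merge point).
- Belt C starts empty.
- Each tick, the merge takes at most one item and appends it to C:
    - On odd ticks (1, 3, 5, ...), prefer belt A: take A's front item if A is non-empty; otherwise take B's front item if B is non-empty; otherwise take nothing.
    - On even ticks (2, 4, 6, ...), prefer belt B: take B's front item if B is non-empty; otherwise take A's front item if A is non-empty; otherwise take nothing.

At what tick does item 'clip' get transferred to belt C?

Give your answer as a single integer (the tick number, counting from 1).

Answer: 6

Derivation:
Tick 1: prefer A, take ingot from A; A=[drum,mast,hinge,lens,urn] B=[grate,mesh,clip,disk] C=[ingot]
Tick 2: prefer B, take grate from B; A=[drum,mast,hinge,lens,urn] B=[mesh,clip,disk] C=[ingot,grate]
Tick 3: prefer A, take drum from A; A=[mast,hinge,lens,urn] B=[mesh,clip,disk] C=[ingot,grate,drum]
Tick 4: prefer B, take mesh from B; A=[mast,hinge,lens,urn] B=[clip,disk] C=[ingot,grate,drum,mesh]
Tick 5: prefer A, take mast from A; A=[hinge,lens,urn] B=[clip,disk] C=[ingot,grate,drum,mesh,mast]
Tick 6: prefer B, take clip from B; A=[hinge,lens,urn] B=[disk] C=[ingot,grate,drum,mesh,mast,clip]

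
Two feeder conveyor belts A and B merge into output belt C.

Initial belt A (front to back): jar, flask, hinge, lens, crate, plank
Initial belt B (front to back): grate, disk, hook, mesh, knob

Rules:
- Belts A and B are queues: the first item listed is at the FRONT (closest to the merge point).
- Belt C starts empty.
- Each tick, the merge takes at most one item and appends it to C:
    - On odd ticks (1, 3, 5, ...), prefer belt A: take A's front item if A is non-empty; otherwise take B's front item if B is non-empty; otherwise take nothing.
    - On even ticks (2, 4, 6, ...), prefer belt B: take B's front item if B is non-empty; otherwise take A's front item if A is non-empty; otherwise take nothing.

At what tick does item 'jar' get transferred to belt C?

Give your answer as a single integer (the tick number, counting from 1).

Tick 1: prefer A, take jar from A; A=[flask,hinge,lens,crate,plank] B=[grate,disk,hook,mesh,knob] C=[jar]

Answer: 1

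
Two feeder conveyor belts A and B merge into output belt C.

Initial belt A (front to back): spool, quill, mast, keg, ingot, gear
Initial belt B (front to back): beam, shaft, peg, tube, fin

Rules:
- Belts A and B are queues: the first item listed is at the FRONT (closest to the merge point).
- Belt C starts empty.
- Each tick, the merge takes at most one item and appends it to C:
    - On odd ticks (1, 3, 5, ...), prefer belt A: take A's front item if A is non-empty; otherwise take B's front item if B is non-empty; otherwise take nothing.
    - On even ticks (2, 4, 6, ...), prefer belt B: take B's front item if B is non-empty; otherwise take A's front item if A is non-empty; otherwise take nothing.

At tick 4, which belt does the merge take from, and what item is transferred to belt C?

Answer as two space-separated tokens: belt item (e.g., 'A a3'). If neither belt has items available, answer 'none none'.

Answer: B shaft

Derivation:
Tick 1: prefer A, take spool from A; A=[quill,mast,keg,ingot,gear] B=[beam,shaft,peg,tube,fin] C=[spool]
Tick 2: prefer B, take beam from B; A=[quill,mast,keg,ingot,gear] B=[shaft,peg,tube,fin] C=[spool,beam]
Tick 3: prefer A, take quill from A; A=[mast,keg,ingot,gear] B=[shaft,peg,tube,fin] C=[spool,beam,quill]
Tick 4: prefer B, take shaft from B; A=[mast,keg,ingot,gear] B=[peg,tube,fin] C=[spool,beam,quill,shaft]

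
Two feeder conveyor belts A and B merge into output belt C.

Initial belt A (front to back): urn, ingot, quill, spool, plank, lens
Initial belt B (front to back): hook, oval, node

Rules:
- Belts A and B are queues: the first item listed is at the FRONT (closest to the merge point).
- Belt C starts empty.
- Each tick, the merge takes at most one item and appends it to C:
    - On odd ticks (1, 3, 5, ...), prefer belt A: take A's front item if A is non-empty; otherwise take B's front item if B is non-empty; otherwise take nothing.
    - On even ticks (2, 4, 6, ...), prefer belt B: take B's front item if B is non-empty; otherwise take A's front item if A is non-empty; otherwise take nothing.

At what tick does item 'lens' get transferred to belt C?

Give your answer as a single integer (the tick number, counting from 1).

Tick 1: prefer A, take urn from A; A=[ingot,quill,spool,plank,lens] B=[hook,oval,node] C=[urn]
Tick 2: prefer B, take hook from B; A=[ingot,quill,spool,plank,lens] B=[oval,node] C=[urn,hook]
Tick 3: prefer A, take ingot from A; A=[quill,spool,plank,lens] B=[oval,node] C=[urn,hook,ingot]
Tick 4: prefer B, take oval from B; A=[quill,spool,plank,lens] B=[node] C=[urn,hook,ingot,oval]
Tick 5: prefer A, take quill from A; A=[spool,plank,lens] B=[node] C=[urn,hook,ingot,oval,quill]
Tick 6: prefer B, take node from B; A=[spool,plank,lens] B=[-] C=[urn,hook,ingot,oval,quill,node]
Tick 7: prefer A, take spool from A; A=[plank,lens] B=[-] C=[urn,hook,ingot,oval,quill,node,spool]
Tick 8: prefer B, take plank from A; A=[lens] B=[-] C=[urn,hook,ingot,oval,quill,node,spool,plank]
Tick 9: prefer A, take lens from A; A=[-] B=[-] C=[urn,hook,ingot,oval,quill,node,spool,plank,lens]

Answer: 9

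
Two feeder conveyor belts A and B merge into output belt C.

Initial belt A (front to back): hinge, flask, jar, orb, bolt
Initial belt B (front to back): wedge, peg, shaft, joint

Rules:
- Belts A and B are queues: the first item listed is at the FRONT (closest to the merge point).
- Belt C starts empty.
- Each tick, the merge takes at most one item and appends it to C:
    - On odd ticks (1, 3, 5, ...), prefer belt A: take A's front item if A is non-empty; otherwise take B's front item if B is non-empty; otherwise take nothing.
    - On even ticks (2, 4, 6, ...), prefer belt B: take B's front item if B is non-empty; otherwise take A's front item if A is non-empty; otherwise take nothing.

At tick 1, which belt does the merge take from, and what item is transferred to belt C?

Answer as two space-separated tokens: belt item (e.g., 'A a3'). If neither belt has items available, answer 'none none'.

Tick 1: prefer A, take hinge from A; A=[flask,jar,orb,bolt] B=[wedge,peg,shaft,joint] C=[hinge]

Answer: A hinge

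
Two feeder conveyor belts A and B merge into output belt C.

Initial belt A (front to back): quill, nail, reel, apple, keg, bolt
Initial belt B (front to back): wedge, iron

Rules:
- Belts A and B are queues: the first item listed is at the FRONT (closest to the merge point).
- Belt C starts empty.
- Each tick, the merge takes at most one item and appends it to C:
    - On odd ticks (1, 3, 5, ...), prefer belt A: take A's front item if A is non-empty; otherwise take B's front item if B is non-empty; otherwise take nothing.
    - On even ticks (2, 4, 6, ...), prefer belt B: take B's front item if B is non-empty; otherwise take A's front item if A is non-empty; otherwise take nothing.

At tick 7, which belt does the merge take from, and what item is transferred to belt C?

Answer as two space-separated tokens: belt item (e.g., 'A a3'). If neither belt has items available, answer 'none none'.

Tick 1: prefer A, take quill from A; A=[nail,reel,apple,keg,bolt] B=[wedge,iron] C=[quill]
Tick 2: prefer B, take wedge from B; A=[nail,reel,apple,keg,bolt] B=[iron] C=[quill,wedge]
Tick 3: prefer A, take nail from A; A=[reel,apple,keg,bolt] B=[iron] C=[quill,wedge,nail]
Tick 4: prefer B, take iron from B; A=[reel,apple,keg,bolt] B=[-] C=[quill,wedge,nail,iron]
Tick 5: prefer A, take reel from A; A=[apple,keg,bolt] B=[-] C=[quill,wedge,nail,iron,reel]
Tick 6: prefer B, take apple from A; A=[keg,bolt] B=[-] C=[quill,wedge,nail,iron,reel,apple]
Tick 7: prefer A, take keg from A; A=[bolt] B=[-] C=[quill,wedge,nail,iron,reel,apple,keg]

Answer: A keg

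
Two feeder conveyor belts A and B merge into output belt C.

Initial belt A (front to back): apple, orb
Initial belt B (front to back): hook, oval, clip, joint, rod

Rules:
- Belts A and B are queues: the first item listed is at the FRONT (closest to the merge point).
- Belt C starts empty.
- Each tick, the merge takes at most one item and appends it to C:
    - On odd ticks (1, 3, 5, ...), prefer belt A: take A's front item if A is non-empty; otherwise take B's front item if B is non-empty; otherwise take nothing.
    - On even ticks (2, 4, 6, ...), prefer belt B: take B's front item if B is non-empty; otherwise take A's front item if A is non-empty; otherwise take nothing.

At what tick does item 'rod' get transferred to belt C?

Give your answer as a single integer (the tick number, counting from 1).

Tick 1: prefer A, take apple from A; A=[orb] B=[hook,oval,clip,joint,rod] C=[apple]
Tick 2: prefer B, take hook from B; A=[orb] B=[oval,clip,joint,rod] C=[apple,hook]
Tick 3: prefer A, take orb from A; A=[-] B=[oval,clip,joint,rod] C=[apple,hook,orb]
Tick 4: prefer B, take oval from B; A=[-] B=[clip,joint,rod] C=[apple,hook,orb,oval]
Tick 5: prefer A, take clip from B; A=[-] B=[joint,rod] C=[apple,hook,orb,oval,clip]
Tick 6: prefer B, take joint from B; A=[-] B=[rod] C=[apple,hook,orb,oval,clip,joint]
Tick 7: prefer A, take rod from B; A=[-] B=[-] C=[apple,hook,orb,oval,clip,joint,rod]

Answer: 7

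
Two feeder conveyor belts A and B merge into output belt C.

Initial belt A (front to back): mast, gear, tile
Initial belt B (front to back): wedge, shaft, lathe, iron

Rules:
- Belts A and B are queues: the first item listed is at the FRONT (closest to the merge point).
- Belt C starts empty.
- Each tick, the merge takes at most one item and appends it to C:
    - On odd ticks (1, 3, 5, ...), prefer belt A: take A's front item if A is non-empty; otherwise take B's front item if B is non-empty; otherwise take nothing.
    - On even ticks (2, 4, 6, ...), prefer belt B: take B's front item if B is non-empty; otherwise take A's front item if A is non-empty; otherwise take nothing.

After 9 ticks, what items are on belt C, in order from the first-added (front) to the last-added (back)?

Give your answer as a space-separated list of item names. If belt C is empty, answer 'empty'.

Tick 1: prefer A, take mast from A; A=[gear,tile] B=[wedge,shaft,lathe,iron] C=[mast]
Tick 2: prefer B, take wedge from B; A=[gear,tile] B=[shaft,lathe,iron] C=[mast,wedge]
Tick 3: prefer A, take gear from A; A=[tile] B=[shaft,lathe,iron] C=[mast,wedge,gear]
Tick 4: prefer B, take shaft from B; A=[tile] B=[lathe,iron] C=[mast,wedge,gear,shaft]
Tick 5: prefer A, take tile from A; A=[-] B=[lathe,iron] C=[mast,wedge,gear,shaft,tile]
Tick 6: prefer B, take lathe from B; A=[-] B=[iron] C=[mast,wedge,gear,shaft,tile,lathe]
Tick 7: prefer A, take iron from B; A=[-] B=[-] C=[mast,wedge,gear,shaft,tile,lathe,iron]
Tick 8: prefer B, both empty, nothing taken; A=[-] B=[-] C=[mast,wedge,gear,shaft,tile,lathe,iron]
Tick 9: prefer A, both empty, nothing taken; A=[-] B=[-] C=[mast,wedge,gear,shaft,tile,lathe,iron]

Answer: mast wedge gear shaft tile lathe iron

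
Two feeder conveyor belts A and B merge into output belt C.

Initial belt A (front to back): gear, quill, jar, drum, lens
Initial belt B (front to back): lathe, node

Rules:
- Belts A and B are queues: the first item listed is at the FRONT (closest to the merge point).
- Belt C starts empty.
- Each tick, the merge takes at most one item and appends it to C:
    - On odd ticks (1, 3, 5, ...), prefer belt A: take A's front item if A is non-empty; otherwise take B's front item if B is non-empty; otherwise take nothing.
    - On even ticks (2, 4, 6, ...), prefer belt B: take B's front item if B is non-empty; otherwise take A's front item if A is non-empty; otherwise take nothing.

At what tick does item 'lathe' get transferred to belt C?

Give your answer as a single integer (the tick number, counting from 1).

Answer: 2

Derivation:
Tick 1: prefer A, take gear from A; A=[quill,jar,drum,lens] B=[lathe,node] C=[gear]
Tick 2: prefer B, take lathe from B; A=[quill,jar,drum,lens] B=[node] C=[gear,lathe]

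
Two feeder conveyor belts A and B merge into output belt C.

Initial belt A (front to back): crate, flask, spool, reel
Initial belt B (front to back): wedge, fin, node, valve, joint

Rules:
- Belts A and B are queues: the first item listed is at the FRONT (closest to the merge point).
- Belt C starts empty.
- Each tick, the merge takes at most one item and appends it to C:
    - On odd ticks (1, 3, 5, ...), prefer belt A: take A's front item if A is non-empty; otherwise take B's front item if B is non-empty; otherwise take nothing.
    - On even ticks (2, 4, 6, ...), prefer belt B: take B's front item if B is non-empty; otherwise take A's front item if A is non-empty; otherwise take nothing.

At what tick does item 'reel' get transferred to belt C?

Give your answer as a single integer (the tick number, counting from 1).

Answer: 7

Derivation:
Tick 1: prefer A, take crate from A; A=[flask,spool,reel] B=[wedge,fin,node,valve,joint] C=[crate]
Tick 2: prefer B, take wedge from B; A=[flask,spool,reel] B=[fin,node,valve,joint] C=[crate,wedge]
Tick 3: prefer A, take flask from A; A=[spool,reel] B=[fin,node,valve,joint] C=[crate,wedge,flask]
Tick 4: prefer B, take fin from B; A=[spool,reel] B=[node,valve,joint] C=[crate,wedge,flask,fin]
Tick 5: prefer A, take spool from A; A=[reel] B=[node,valve,joint] C=[crate,wedge,flask,fin,spool]
Tick 6: prefer B, take node from B; A=[reel] B=[valve,joint] C=[crate,wedge,flask,fin,spool,node]
Tick 7: prefer A, take reel from A; A=[-] B=[valve,joint] C=[crate,wedge,flask,fin,spool,node,reel]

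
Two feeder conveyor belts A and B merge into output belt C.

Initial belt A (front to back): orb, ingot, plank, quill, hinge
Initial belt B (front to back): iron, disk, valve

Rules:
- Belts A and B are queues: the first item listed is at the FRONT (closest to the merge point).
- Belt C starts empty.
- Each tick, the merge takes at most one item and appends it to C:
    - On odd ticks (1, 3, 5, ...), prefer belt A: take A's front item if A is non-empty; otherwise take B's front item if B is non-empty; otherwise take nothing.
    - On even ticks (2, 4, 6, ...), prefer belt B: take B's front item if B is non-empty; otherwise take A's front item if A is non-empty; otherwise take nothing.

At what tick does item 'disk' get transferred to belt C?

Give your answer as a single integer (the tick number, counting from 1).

Answer: 4

Derivation:
Tick 1: prefer A, take orb from A; A=[ingot,plank,quill,hinge] B=[iron,disk,valve] C=[orb]
Tick 2: prefer B, take iron from B; A=[ingot,plank,quill,hinge] B=[disk,valve] C=[orb,iron]
Tick 3: prefer A, take ingot from A; A=[plank,quill,hinge] B=[disk,valve] C=[orb,iron,ingot]
Tick 4: prefer B, take disk from B; A=[plank,quill,hinge] B=[valve] C=[orb,iron,ingot,disk]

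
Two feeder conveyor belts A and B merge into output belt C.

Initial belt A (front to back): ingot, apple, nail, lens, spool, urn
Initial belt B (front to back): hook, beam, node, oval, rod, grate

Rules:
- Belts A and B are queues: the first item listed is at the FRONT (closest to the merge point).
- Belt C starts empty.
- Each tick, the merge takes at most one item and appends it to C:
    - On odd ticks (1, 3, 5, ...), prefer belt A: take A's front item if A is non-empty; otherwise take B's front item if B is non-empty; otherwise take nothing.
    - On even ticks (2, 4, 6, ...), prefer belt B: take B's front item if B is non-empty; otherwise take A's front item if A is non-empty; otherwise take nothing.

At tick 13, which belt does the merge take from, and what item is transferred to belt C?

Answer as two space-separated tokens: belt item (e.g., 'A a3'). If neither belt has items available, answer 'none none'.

Answer: none none

Derivation:
Tick 1: prefer A, take ingot from A; A=[apple,nail,lens,spool,urn] B=[hook,beam,node,oval,rod,grate] C=[ingot]
Tick 2: prefer B, take hook from B; A=[apple,nail,lens,spool,urn] B=[beam,node,oval,rod,grate] C=[ingot,hook]
Tick 3: prefer A, take apple from A; A=[nail,lens,spool,urn] B=[beam,node,oval,rod,grate] C=[ingot,hook,apple]
Tick 4: prefer B, take beam from B; A=[nail,lens,spool,urn] B=[node,oval,rod,grate] C=[ingot,hook,apple,beam]
Tick 5: prefer A, take nail from A; A=[lens,spool,urn] B=[node,oval,rod,grate] C=[ingot,hook,apple,beam,nail]
Tick 6: prefer B, take node from B; A=[lens,spool,urn] B=[oval,rod,grate] C=[ingot,hook,apple,beam,nail,node]
Tick 7: prefer A, take lens from A; A=[spool,urn] B=[oval,rod,grate] C=[ingot,hook,apple,beam,nail,node,lens]
Tick 8: prefer B, take oval from B; A=[spool,urn] B=[rod,grate] C=[ingot,hook,apple,beam,nail,node,lens,oval]
Tick 9: prefer A, take spool from A; A=[urn] B=[rod,grate] C=[ingot,hook,apple,beam,nail,node,lens,oval,spool]
Tick 10: prefer B, take rod from B; A=[urn] B=[grate] C=[ingot,hook,apple,beam,nail,node,lens,oval,spool,rod]
Tick 11: prefer A, take urn from A; A=[-] B=[grate] C=[ingot,hook,apple,beam,nail,node,lens,oval,spool,rod,urn]
Tick 12: prefer B, take grate from B; A=[-] B=[-] C=[ingot,hook,apple,beam,nail,node,lens,oval,spool,rod,urn,grate]
Tick 13: prefer A, both empty, nothing taken; A=[-] B=[-] C=[ingot,hook,apple,beam,nail,node,lens,oval,spool,rod,urn,grate]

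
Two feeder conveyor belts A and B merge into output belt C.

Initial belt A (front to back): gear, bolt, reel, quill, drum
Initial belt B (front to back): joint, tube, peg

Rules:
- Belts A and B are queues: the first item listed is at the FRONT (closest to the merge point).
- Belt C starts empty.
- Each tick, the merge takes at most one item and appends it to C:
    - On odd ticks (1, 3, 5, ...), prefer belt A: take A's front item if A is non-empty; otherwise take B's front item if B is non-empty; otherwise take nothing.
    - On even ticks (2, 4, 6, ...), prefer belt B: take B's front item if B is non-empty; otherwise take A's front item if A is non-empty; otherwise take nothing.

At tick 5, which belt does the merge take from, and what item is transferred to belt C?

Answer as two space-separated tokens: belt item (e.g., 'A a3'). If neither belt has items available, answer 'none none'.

Tick 1: prefer A, take gear from A; A=[bolt,reel,quill,drum] B=[joint,tube,peg] C=[gear]
Tick 2: prefer B, take joint from B; A=[bolt,reel,quill,drum] B=[tube,peg] C=[gear,joint]
Tick 3: prefer A, take bolt from A; A=[reel,quill,drum] B=[tube,peg] C=[gear,joint,bolt]
Tick 4: prefer B, take tube from B; A=[reel,quill,drum] B=[peg] C=[gear,joint,bolt,tube]
Tick 5: prefer A, take reel from A; A=[quill,drum] B=[peg] C=[gear,joint,bolt,tube,reel]

Answer: A reel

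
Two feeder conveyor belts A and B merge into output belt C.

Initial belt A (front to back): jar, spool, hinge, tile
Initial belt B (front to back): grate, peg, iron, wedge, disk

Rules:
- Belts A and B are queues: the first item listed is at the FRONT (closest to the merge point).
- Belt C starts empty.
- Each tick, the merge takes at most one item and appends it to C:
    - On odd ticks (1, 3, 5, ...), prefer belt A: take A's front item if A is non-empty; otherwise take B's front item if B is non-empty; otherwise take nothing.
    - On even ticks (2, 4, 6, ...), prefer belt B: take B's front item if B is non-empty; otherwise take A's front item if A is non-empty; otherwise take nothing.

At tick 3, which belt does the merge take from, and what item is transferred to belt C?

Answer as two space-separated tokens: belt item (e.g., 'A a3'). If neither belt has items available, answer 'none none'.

Tick 1: prefer A, take jar from A; A=[spool,hinge,tile] B=[grate,peg,iron,wedge,disk] C=[jar]
Tick 2: prefer B, take grate from B; A=[spool,hinge,tile] B=[peg,iron,wedge,disk] C=[jar,grate]
Tick 3: prefer A, take spool from A; A=[hinge,tile] B=[peg,iron,wedge,disk] C=[jar,grate,spool]

Answer: A spool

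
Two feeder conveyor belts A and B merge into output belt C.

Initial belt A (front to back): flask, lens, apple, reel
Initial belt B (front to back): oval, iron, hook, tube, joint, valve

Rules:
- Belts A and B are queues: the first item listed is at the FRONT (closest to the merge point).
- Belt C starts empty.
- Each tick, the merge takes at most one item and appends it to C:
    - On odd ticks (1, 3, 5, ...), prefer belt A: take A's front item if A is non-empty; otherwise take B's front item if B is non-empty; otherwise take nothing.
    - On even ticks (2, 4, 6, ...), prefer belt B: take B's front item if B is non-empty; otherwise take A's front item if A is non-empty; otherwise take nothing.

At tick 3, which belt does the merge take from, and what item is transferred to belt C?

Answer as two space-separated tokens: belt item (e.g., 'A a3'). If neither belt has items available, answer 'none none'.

Answer: A lens

Derivation:
Tick 1: prefer A, take flask from A; A=[lens,apple,reel] B=[oval,iron,hook,tube,joint,valve] C=[flask]
Tick 2: prefer B, take oval from B; A=[lens,apple,reel] B=[iron,hook,tube,joint,valve] C=[flask,oval]
Tick 3: prefer A, take lens from A; A=[apple,reel] B=[iron,hook,tube,joint,valve] C=[flask,oval,lens]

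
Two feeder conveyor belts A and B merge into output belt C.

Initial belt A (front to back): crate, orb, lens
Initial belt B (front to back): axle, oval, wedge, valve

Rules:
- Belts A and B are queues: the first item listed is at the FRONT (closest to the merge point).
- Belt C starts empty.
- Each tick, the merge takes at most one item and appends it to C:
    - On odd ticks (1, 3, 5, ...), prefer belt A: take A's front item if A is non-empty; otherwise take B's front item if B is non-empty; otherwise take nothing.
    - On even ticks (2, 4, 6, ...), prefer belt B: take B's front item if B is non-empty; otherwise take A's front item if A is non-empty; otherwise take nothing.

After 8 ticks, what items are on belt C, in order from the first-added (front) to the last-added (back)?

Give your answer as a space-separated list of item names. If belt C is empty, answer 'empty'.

Tick 1: prefer A, take crate from A; A=[orb,lens] B=[axle,oval,wedge,valve] C=[crate]
Tick 2: prefer B, take axle from B; A=[orb,lens] B=[oval,wedge,valve] C=[crate,axle]
Tick 3: prefer A, take orb from A; A=[lens] B=[oval,wedge,valve] C=[crate,axle,orb]
Tick 4: prefer B, take oval from B; A=[lens] B=[wedge,valve] C=[crate,axle,orb,oval]
Tick 5: prefer A, take lens from A; A=[-] B=[wedge,valve] C=[crate,axle,orb,oval,lens]
Tick 6: prefer B, take wedge from B; A=[-] B=[valve] C=[crate,axle,orb,oval,lens,wedge]
Tick 7: prefer A, take valve from B; A=[-] B=[-] C=[crate,axle,orb,oval,lens,wedge,valve]
Tick 8: prefer B, both empty, nothing taken; A=[-] B=[-] C=[crate,axle,orb,oval,lens,wedge,valve]

Answer: crate axle orb oval lens wedge valve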